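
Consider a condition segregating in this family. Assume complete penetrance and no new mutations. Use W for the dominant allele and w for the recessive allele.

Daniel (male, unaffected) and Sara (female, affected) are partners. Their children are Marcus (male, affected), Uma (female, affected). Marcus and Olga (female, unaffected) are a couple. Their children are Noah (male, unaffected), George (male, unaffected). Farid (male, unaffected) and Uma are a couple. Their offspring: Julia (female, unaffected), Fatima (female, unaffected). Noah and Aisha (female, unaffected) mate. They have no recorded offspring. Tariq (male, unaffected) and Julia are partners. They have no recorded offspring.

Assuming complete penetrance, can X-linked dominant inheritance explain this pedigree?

Yes

A consistent assignment under X-linked dominant exists: Daniel X^w Y, Sara X^W X^W, Marcus X^W Y, Uma X^W X^w, Olga X^w X^w, Farid X^w Y, Noah X^w Y, George X^w Y, Aisha X^w X^w, Julia X^w X^w, Fatima X^w X^w, Tariq X^w Y.
In this assignment every recorded phenotype matches its genotype and every non-founder's genotype is obtainable from its parents' genotypes, so the pedigree is consistent.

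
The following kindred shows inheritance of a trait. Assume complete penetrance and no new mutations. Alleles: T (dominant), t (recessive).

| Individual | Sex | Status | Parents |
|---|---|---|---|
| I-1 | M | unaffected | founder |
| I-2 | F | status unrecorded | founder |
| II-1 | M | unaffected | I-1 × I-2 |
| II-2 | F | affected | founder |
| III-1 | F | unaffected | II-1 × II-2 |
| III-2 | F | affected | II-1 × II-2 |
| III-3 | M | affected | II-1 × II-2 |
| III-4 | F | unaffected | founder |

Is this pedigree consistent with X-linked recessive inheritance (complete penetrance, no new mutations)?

Under X-linked recessive, III-2 (affected, female) cannot arise from II-1 (unaffected) × II-2 (affected).

No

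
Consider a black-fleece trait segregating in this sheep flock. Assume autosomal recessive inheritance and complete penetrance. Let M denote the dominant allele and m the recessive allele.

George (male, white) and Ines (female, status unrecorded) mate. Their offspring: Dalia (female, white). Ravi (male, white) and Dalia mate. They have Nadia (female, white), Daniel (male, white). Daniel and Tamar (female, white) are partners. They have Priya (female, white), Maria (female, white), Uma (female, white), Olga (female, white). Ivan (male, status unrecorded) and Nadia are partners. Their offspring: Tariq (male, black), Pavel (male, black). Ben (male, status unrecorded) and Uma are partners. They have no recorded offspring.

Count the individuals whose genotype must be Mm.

Obligate heterozygotes: Nadia is white so carries M and passed m to Tariq (mm), so Nadia is Mm.
Every other individual is either homozygous by phenotype or has at least one consistent homozygous assignment, so the count is 1.

1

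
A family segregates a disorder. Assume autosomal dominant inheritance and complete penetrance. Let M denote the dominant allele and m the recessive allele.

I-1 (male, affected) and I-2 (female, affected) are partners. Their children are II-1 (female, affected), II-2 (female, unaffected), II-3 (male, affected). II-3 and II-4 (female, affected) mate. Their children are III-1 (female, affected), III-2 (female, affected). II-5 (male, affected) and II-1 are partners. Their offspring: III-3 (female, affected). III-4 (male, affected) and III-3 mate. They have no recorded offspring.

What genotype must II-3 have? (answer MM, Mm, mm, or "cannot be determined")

cannot be determined

II-3's phenotype allows MM or Mm, and no parent or child forces a single allele at both positions; consistent genotype assignments exist with II-3 as MM or Mm.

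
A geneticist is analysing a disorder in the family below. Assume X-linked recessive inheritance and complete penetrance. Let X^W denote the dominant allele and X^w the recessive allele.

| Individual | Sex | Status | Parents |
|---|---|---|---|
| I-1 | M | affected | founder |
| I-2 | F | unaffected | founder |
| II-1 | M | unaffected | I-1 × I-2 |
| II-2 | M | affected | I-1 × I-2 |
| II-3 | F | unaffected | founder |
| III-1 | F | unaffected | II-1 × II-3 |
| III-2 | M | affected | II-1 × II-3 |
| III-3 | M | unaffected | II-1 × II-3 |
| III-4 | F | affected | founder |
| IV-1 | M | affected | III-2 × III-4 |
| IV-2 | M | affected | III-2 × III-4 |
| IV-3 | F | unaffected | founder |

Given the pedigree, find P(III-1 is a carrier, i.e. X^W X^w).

1/2

II-1 is unaffected, so II-1 is X^W Y.
II-3 is unaffected so carries W and passed w to III-2 (X^w Y), so II-3 is X^W X^w.
Their cross gives offspring ratios 1/2 X^W X^W : 1/2 X^W X^w. Conditioning on III-1 being unaffected, P(X^W X^w) = 1/2 / 1 = 1/2.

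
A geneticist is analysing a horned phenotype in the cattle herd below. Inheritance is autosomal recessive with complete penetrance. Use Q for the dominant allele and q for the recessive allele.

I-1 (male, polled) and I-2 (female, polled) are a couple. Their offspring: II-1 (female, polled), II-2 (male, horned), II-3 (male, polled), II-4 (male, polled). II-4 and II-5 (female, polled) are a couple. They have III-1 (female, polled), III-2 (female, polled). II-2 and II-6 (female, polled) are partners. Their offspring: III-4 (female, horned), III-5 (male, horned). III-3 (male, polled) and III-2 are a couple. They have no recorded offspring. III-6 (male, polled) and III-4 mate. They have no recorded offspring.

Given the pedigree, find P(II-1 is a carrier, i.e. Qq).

I-1 is polled so carries Q and passed q to II-2 (qq), so I-1 is Qq.
I-2 is polled so carries Q and passed q to II-2 (qq), so I-2 is Qq.
Their cross gives offspring ratios 1/4 QQ : 1/2 Qq : 1/4 qq. Conditioning on II-1 being polled, P(Qq) = 1/2 / 3/4 = 2/3.

2/3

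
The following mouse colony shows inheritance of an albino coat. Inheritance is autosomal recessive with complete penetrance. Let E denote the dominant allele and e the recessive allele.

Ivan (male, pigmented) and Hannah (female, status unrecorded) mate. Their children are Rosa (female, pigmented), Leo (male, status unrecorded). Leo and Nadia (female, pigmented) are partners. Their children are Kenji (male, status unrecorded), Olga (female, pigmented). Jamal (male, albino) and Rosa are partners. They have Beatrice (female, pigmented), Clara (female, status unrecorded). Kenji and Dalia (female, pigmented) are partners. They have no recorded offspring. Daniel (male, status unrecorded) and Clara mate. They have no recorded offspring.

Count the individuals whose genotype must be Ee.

Obligate heterozygotes: Beatrice is pigmented so carries E and received e from Jamal (ee), so Beatrice is Ee.
Every other individual is either homozygous by phenotype or has at least one consistent homozygous assignment, so the count is 1.

1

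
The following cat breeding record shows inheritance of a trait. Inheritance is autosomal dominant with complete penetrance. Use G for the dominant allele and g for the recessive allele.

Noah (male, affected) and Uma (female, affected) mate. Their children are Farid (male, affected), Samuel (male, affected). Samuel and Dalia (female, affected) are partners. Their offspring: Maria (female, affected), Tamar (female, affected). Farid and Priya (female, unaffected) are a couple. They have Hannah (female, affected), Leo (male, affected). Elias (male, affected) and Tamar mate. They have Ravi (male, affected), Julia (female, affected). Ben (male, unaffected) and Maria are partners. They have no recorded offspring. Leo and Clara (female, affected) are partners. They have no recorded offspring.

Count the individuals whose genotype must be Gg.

Obligate heterozygotes: Hannah is affected so carries G and received g from Priya (gg), so Hannah is Gg; Leo is affected so carries G and received g from Priya (gg), so Leo is Gg.
Every other individual is either homozygous by phenotype or has at least one consistent homozygous assignment, so the count is 2.

2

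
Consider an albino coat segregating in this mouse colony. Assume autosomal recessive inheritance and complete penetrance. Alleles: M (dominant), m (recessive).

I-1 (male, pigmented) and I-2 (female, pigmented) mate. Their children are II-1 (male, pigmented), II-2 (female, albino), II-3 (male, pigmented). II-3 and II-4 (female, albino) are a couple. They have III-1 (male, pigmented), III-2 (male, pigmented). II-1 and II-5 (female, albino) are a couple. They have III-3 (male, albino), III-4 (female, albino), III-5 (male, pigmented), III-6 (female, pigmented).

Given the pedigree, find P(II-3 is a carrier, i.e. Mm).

I-1 is pigmented so carries M and passed m to II-2 (mm), so I-1 is Mm.
I-2 is pigmented so carries M and passed m to II-2 (mm), so I-2 is Mm.
Their cross gives offspring ratios 1/4 MM : 1/2 Mm : 1/4 mm. Conditioning on II-3 being pigmented, P(Mm) = 1/2 / 3/4 = 2/3 before taking II-3's own offspring into account.
II-4 is albino, so II-4 is mm.
Now use II-3's offspring. Probability of each recorded status — pigmented son III-1: 1/2 if II-3 is Mm, 1 if MM; pigmented son III-2: 1/2 if II-3 is Mm, 1 if MM.
Bayes: P(Mm) = 2/3·1/4 / (2/3·1/4 + 1/3·1) = 1/3.

1/3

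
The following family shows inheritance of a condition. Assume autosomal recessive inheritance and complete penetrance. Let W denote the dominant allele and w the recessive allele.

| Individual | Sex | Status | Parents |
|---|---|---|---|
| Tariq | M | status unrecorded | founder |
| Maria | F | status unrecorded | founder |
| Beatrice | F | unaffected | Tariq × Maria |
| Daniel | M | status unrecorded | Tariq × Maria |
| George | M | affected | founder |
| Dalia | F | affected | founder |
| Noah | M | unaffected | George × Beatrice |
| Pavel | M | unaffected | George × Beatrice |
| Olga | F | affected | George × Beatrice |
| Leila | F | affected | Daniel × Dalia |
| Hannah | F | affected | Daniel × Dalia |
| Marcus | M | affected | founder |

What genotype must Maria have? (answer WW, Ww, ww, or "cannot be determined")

cannot be determined

Maria's phenotype is unrecorded, and no parent or child forces a single allele at both positions; consistent genotype assignments exist with Maria as WW or Ww or ww.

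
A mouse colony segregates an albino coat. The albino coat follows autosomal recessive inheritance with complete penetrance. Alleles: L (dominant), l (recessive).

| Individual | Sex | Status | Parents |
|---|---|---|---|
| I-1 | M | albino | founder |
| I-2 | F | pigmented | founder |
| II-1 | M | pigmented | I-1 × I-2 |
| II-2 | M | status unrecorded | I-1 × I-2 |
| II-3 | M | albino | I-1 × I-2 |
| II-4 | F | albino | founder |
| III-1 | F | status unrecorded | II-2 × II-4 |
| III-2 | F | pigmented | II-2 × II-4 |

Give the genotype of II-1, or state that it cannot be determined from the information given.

Ll

From phenotype alone, II-1 is LL or Ll.
II-1 is pigmented so carries L and received l from I-1 (ll), so II-1 is Ll.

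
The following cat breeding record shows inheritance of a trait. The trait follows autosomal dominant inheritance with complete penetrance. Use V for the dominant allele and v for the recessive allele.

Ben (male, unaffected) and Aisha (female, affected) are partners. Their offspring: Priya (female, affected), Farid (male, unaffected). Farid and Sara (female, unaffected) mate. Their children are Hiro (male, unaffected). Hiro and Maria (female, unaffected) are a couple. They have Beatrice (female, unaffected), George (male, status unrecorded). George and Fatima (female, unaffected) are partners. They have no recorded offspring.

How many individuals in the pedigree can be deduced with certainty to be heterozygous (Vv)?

2

Obligate heterozygotes: Aisha is affected so carries V and passed v to Farid (vv), so Aisha is Vv; Priya is affected so carries V and received v from Ben (vv), so Priya is Vv.
Every other individual is either homozygous by phenotype or has at least one consistent homozygous assignment, so the count is 2.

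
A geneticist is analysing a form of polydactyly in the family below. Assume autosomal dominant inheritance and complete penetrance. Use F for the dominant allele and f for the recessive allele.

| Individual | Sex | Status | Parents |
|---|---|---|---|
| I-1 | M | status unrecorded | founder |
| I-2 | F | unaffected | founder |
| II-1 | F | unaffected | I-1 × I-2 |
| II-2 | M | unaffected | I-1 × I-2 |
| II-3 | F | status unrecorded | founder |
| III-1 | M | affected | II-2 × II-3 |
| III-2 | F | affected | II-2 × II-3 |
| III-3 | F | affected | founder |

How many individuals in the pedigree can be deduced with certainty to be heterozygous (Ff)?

Obligate heterozygotes: III-1 is affected so carries F and received f from II-2 (ff), so III-1 is Ff; III-2 is affected so carries F and received f from II-2 (ff), so III-2 is Ff.
Every other individual is either homozygous by phenotype or has at least one consistent homozygous assignment, so the count is 2.

2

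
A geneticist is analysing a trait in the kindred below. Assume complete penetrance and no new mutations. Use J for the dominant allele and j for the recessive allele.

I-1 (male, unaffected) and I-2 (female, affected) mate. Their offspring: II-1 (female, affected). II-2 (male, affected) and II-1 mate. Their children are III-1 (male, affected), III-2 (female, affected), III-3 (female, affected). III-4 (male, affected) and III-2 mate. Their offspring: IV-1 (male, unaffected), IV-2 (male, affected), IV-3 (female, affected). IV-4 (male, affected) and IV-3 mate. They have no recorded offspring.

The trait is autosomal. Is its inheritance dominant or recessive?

III-4 and III-2 are both affected yet have an unaffected child IV-1. Under a recessive model two affected parents are homozygous and every child would be affected, so the trait cannot be recessive.

dominant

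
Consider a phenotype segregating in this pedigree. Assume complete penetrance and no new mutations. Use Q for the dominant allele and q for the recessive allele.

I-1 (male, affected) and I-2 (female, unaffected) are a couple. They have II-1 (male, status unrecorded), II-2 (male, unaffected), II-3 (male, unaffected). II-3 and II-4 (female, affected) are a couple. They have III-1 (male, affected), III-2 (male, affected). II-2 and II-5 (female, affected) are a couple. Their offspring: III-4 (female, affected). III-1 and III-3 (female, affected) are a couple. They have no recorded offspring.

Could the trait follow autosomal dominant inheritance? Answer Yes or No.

Yes

A consistent assignment under autosomal dominant exists: I-1 Qq, I-2 qq, II-1 Qq, II-2 qq, II-3 qq, II-4 QQ, II-5 QQ, III-1 Qq, III-2 Qq, III-3 QQ, III-4 Qq.
In this assignment every recorded phenotype matches its genotype and every non-founder's genotype is obtainable from its parents' genotypes, so the pedigree is consistent.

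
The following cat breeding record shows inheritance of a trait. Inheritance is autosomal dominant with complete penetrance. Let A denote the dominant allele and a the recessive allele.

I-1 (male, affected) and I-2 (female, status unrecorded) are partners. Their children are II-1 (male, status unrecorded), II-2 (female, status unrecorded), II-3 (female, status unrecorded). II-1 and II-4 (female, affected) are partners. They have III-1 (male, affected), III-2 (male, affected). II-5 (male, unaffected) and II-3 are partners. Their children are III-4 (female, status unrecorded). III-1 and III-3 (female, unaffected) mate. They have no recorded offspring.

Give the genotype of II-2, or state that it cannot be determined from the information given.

cannot be determined

II-2's phenotype is unrecorded, and no parent or child forces a single allele at both positions; consistent genotype assignments exist with II-2 as AA or Aa or aa.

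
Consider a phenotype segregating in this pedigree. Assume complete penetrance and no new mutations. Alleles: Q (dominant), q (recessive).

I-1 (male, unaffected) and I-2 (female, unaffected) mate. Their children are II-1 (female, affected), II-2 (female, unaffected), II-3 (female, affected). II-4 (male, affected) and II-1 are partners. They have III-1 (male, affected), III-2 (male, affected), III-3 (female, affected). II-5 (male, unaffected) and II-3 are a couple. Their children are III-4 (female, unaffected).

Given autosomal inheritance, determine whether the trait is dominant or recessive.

I-1 and I-2 are both unaffected yet have an affected child II-1. Under dominance, an affected child requires at least one affected parent, so the trait cannot be dominant.

recessive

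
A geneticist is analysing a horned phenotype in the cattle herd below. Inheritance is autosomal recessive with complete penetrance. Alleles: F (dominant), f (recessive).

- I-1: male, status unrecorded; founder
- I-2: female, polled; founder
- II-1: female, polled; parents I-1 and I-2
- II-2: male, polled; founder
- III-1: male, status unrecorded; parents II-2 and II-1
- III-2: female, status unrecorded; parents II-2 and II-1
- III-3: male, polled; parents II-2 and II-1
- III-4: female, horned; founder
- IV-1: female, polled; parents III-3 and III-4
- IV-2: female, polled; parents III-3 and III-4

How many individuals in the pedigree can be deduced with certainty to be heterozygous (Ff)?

2

Obligate heterozygotes: IV-1 is polled so carries F and received f from III-4 (ff), so IV-1 is Ff; IV-2 is polled so carries F and received f from III-4 (ff), so IV-2 is Ff.
Every other individual is either homozygous by phenotype or has at least one consistent homozygous assignment, so the count is 2.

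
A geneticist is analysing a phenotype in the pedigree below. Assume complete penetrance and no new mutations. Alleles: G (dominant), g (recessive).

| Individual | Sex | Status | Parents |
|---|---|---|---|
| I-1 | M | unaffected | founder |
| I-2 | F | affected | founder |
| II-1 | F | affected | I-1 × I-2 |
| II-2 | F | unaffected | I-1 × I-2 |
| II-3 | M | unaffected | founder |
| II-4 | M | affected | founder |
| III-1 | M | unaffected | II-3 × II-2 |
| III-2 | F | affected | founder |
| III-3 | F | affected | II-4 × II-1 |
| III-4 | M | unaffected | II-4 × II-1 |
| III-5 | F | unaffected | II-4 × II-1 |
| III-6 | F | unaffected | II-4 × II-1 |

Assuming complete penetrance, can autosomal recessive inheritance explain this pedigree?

Under autosomal recessive, III-4 (unaffected, male) cannot arise from II-4 (affected) × II-1 (affected).

No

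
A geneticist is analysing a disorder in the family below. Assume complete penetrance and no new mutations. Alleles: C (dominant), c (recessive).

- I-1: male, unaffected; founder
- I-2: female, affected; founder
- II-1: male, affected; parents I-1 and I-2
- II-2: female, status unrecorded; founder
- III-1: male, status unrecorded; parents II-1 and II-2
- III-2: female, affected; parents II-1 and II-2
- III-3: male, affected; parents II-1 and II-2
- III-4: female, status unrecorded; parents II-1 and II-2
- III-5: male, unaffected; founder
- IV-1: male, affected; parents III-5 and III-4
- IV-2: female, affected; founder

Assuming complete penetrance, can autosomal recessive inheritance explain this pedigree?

Yes

A consistent assignment under autosomal recessive exists: I-1 Cc, I-2 cc, II-1 cc, II-2 Cc, III-1 Cc, III-2 cc, III-3 cc, III-4 Cc, III-5 Cc, IV-1 cc, IV-2 cc.
In this assignment every recorded phenotype matches its genotype and every non-founder's genotype is obtainable from its parents' genotypes, so the pedigree is consistent.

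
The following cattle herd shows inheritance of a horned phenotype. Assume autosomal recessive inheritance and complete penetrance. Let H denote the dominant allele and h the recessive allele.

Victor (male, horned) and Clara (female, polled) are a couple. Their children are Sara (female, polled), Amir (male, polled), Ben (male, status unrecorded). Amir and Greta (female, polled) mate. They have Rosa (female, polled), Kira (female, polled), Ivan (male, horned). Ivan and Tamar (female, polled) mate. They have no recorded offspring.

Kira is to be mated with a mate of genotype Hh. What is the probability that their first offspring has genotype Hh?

Amir is polled so carries H and received h from Victor (hh), so Amir is Hh.
Greta is polled so carries H and passed h to Ivan (hh), so Greta is Hh.
Kira is a polled offspring of Amir (Hh) × Greta (Hh), whose cross gives 1/4 HH : 1/2 Hh : 1/4 hh; conditioning on being polled, Kira is HH with probability 1/3, Hh with probability 2/3.
Summing over parental genotype combinations, P(offspring has genotype Hh) = 1/3·1/2 + 2/3·1/2 = 1/2.

1/2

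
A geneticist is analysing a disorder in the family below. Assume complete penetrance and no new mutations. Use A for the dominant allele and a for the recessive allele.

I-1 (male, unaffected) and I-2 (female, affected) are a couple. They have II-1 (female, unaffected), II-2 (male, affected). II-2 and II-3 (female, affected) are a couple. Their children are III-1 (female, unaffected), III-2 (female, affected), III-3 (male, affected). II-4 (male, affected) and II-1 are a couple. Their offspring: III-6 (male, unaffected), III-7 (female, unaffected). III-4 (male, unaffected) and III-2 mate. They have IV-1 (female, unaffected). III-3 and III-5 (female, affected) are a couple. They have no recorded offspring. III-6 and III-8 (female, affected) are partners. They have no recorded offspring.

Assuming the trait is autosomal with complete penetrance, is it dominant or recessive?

II-2 and II-3 are both affected yet have an unaffected child III-1. Under a recessive model two affected parents are homozygous and every child would be affected, so the trait cannot be recessive.

dominant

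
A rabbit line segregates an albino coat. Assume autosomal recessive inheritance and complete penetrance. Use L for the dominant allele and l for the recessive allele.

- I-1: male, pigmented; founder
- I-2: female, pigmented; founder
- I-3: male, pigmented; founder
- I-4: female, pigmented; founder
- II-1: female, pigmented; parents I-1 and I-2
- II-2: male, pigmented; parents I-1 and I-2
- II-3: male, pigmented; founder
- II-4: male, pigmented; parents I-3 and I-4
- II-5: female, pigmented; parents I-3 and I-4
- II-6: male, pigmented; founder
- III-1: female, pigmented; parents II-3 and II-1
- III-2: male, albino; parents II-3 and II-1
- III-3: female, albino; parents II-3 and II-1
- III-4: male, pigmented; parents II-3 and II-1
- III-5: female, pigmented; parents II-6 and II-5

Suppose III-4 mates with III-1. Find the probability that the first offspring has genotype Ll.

4/9

II-3 is pigmented so carries L and passed l to III-2 (ll), so II-3 is Ll.
II-1 is pigmented so carries L and passed l to III-2 (ll), so II-1 is Ll.
III-4 is a pigmented offspring of II-3 (Ll) × II-1 (Ll), whose cross gives 1/4 LL : 1/2 Ll : 1/4 ll; conditioning on being pigmented, III-4 is LL with probability 1/3, Ll with probability 2/3.
III-1 is a pigmented offspring of II-3 (Ll) × II-1 (Ll), whose cross gives 1/4 LL : 1/2 Ll : 1/4 ll; conditioning on being pigmented, III-1 is LL with probability 1/3, Ll with probability 2/3.
Summing over parental genotype combinations, P(offspring has genotype Ll) = 2/9·1/2 + 2/9·1/2 + 4/9·1/2 = 4/9.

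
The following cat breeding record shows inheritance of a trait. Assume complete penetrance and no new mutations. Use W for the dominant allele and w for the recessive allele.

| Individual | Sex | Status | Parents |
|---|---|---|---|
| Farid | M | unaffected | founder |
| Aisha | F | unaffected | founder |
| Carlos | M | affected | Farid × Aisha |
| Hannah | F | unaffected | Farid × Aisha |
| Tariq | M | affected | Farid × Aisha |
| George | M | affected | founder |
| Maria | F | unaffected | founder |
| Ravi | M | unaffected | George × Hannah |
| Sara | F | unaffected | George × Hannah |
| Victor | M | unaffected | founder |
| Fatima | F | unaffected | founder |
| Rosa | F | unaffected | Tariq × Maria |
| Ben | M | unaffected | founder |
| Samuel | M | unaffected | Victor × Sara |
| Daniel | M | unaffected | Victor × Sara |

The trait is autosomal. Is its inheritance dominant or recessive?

recessive

Farid and Aisha are both unaffected yet have an affected child Carlos. Under dominance, an affected child requires at least one affected parent, so the trait cannot be dominant.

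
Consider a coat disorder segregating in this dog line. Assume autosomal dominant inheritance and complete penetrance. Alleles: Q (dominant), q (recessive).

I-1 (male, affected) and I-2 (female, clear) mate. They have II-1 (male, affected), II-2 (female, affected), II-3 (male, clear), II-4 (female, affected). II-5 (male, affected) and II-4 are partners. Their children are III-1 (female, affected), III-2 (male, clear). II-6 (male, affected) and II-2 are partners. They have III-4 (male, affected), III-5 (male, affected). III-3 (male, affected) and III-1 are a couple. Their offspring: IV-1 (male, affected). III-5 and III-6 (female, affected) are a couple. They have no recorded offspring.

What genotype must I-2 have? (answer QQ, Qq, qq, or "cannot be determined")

I-2 is clear, so I-2 is qq.

qq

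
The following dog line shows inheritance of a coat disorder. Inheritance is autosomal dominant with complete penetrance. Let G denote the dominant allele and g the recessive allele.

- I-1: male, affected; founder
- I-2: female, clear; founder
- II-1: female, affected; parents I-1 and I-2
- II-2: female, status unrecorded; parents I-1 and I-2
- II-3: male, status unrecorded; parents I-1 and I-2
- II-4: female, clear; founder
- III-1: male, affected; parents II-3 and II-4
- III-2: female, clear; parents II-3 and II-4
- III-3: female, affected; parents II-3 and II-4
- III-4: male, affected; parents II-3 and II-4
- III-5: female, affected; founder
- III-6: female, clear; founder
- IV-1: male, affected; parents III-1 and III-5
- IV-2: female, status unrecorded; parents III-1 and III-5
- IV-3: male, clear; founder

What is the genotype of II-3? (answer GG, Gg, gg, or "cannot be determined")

From phenotype alone, II-3 is GG or Gg or gg.
II-3 passed G to III-1 (Gg, whose g came from II-4) and received g from I-2 (gg), so II-3 is Gg.

Gg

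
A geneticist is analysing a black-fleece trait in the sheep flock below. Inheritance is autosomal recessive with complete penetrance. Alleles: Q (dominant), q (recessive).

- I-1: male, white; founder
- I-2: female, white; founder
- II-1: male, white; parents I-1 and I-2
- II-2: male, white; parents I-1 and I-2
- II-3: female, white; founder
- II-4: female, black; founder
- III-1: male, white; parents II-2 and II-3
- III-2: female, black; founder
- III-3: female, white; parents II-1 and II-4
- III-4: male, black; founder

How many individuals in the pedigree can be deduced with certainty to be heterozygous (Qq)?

1

Obligate heterozygotes: III-3 is white so carries Q and received q from II-4 (qq), so III-3 is Qq.
Every other individual is either homozygous by phenotype or has at least one consistent homozygous assignment, so the count is 1.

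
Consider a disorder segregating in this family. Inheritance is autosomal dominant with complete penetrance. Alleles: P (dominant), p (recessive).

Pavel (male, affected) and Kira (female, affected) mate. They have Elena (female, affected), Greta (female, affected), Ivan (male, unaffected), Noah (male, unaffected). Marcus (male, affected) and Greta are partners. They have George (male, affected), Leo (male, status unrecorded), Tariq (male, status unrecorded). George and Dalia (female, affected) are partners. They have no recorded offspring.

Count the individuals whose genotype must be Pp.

2

Obligate heterozygotes: Pavel is affected so carries P and passed p to Ivan (pp), so Pavel is Pp; Kira is affected so carries P and passed p to Ivan (pp), so Kira is Pp.
Every other individual is either homozygous by phenotype or has at least one consistent homozygous assignment, so the count is 2.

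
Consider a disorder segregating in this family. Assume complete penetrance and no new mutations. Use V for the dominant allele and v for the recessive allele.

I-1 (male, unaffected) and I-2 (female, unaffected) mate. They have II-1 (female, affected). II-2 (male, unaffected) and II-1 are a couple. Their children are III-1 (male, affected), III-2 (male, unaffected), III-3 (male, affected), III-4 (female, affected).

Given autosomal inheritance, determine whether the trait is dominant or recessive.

I-1 and I-2 are both unaffected yet have an affected child II-1. Under dominance, an affected child requires at least one affected parent, so the trait cannot be dominant.

recessive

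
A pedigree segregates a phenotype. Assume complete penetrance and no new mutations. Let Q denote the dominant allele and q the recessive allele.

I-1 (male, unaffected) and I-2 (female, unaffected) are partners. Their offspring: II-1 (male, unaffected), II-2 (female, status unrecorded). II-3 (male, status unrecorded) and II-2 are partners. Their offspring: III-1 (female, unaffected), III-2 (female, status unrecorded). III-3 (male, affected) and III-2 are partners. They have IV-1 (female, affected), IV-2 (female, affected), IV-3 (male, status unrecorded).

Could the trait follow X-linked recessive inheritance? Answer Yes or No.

Yes

A consistent assignment under X-linked recessive exists: I-1 X^Q Y, I-2 X^Q X^Q, II-1 X^Q Y, II-2 X^Q X^Q, II-3 X^q Y, III-1 X^Q X^q, III-2 X^Q X^q, III-3 X^q Y, IV-1 X^q X^q, IV-2 X^q X^q, IV-3 X^Q Y.
In this assignment every recorded phenotype matches its genotype and every non-founder's genotype is obtainable from its parents' genotypes, so the pedigree is consistent.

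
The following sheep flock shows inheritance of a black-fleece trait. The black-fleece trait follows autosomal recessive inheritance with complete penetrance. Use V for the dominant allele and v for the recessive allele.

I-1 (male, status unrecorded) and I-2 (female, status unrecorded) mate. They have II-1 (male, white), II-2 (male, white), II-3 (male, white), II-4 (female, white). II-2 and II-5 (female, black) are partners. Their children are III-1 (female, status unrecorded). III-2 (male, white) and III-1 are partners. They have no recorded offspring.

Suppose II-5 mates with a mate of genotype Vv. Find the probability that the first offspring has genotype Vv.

1/2

II-5 is black, so II-5 is vv.
The cross gives 1/2 Vv : 1/2 vv, so P(offspring has genotype Vv) = 1/2.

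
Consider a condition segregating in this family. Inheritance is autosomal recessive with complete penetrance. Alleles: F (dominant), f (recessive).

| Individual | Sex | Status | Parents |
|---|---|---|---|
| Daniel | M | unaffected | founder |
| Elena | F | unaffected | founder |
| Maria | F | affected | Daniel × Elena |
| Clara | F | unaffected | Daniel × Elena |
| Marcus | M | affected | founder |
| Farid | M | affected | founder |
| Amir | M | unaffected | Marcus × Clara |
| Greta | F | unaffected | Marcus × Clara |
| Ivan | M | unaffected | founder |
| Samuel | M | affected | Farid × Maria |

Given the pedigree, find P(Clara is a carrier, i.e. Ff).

Daniel is unaffected so carries F and passed f to Maria (ff), so Daniel is Ff.
Elena is unaffected so carries F and passed f to Maria (ff), so Elena is Ff.
Their cross gives offspring ratios 1/4 FF : 1/2 Ff : 1/4 ff. Conditioning on Clara being unaffected, P(Ff) = 1/2 / 3/4 = 2/3 before taking Clara's own offspring into account.
Marcus is affected, so Marcus is ff.
Now use Clara's offspring. Probability of each recorded status — unaffected son Amir: 1/2 if Clara is Ff, 1 if FF; unaffected daughter Greta: 1/2 if Clara is Ff, 1 if FF.
Bayes: P(Ff) = 2/3·1/4 / (2/3·1/4 + 1/3·1) = 1/3.

1/3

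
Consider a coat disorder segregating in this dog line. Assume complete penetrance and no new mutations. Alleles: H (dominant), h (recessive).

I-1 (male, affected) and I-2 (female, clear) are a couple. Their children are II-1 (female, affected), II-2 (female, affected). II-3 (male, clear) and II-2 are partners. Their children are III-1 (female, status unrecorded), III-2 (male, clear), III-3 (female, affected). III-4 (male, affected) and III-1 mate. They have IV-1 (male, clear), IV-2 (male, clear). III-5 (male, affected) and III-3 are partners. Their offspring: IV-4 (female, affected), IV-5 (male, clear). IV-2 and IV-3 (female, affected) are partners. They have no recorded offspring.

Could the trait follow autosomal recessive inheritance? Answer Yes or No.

Under autosomal recessive, IV-5 (clear, male) cannot arise from III-5 (affected) × III-3 (affected).

No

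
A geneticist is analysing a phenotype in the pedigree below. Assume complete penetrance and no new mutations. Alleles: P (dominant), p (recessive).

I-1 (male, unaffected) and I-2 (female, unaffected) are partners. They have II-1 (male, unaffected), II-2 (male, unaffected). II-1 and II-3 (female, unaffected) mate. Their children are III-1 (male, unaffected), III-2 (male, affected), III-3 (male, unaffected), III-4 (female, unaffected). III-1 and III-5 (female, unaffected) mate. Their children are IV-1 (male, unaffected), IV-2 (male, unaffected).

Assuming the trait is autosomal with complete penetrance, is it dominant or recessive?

II-1 and II-3 are both unaffected yet have an affected child III-2. Under dominance, an affected child requires at least one affected parent, so the trait cannot be dominant.

recessive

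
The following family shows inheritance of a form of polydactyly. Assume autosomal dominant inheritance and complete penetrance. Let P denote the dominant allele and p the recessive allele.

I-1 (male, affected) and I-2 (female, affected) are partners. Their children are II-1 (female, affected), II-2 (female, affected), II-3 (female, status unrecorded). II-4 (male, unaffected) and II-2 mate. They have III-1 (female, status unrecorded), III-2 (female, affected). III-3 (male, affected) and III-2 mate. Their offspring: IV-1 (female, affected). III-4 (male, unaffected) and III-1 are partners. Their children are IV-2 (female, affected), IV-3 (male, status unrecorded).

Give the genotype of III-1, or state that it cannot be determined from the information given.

Pp

From phenotype alone, III-1 is PP or Pp or pp.
III-1 passed P to IV-2 (Pp, whose p came from III-4) and received p from II-4 (pp), so III-1 is Pp.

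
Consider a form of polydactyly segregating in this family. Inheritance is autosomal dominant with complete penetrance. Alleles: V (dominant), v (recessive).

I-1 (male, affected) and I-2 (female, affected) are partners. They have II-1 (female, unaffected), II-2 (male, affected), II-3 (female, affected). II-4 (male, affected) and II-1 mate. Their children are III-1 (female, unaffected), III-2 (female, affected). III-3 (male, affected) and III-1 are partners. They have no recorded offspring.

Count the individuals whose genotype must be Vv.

4

Obligate heterozygotes: I-1 is affected so carries V and passed v to II-1 (vv), so I-1 is Vv; I-2 is affected so carries V and passed v to II-1 (vv), so I-2 is Vv; II-4 is affected so carries V and passed v to III-1 (vv), so II-4 is Vv; III-2 is affected so carries V and received v from II-1 (vv), so III-2 is Vv.
Every other individual is either homozygous by phenotype or has at least one consistent homozygous assignment, so the count is 4.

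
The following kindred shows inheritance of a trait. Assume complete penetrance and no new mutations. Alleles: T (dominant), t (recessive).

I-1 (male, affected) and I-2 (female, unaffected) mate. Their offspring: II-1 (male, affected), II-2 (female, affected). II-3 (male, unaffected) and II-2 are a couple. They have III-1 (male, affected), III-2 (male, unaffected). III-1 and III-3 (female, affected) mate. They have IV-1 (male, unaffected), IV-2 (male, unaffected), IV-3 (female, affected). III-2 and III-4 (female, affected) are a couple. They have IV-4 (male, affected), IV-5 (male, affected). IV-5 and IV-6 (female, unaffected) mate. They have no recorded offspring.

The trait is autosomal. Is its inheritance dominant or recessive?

dominant

III-1 and III-3 are both affected yet have an unaffected child IV-1. Under a recessive model two affected parents are homozygous and every child would be affected, so the trait cannot be recessive.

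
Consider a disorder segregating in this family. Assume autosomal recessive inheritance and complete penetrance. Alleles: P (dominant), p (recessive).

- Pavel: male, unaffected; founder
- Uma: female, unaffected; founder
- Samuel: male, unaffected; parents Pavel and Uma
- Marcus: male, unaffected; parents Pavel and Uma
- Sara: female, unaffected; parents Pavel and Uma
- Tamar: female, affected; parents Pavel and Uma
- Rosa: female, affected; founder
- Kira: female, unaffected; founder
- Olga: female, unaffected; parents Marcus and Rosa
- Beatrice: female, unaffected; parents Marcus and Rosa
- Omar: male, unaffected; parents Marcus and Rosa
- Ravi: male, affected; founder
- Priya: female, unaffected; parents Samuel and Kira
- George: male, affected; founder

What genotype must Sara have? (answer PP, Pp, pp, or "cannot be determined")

Sara's phenotype allows PP or Pp, and no parent or child forces a single allele at both positions; consistent genotype assignments exist with Sara as PP or Pp.

cannot be determined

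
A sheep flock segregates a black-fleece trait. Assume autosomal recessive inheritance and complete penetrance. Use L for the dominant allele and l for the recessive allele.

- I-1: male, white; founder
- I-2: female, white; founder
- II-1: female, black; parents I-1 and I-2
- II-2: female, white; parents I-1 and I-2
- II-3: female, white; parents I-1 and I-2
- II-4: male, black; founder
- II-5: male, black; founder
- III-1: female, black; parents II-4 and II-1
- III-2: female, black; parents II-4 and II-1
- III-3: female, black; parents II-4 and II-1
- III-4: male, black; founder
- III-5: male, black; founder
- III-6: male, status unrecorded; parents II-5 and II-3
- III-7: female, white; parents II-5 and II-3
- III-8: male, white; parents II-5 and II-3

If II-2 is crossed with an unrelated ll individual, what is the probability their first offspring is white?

I-1 is white so carries L and passed l to II-1 (ll), so I-1 is Ll.
I-2 is white so carries L and passed l to II-1 (ll), so I-2 is Ll.
II-2 is a white offspring of I-1 (Ll) × I-2 (Ll), whose cross gives 1/4 LL : 1/2 Ll : 1/4 ll; conditioning on being white, II-2 is LL with probability 1/3, Ll with probability 2/3.
Summing over parental genotype combinations, P(offspring is white) = 1/3·1 + 2/3·1/2 = 2/3.

2/3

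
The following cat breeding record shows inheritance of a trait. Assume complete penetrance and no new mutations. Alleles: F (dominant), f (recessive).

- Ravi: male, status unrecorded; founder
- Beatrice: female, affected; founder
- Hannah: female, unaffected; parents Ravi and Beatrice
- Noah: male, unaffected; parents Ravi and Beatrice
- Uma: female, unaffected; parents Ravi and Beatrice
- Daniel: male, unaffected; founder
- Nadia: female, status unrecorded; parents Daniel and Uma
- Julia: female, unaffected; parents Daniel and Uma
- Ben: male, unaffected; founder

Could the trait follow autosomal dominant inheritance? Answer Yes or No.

Yes

A consistent assignment under autosomal dominant exists: Ravi Ff, Beatrice Ff, Hannah ff, Noah ff, Uma ff, Daniel ff, Nadia ff, Julia ff, Ben ff.
In this assignment every recorded phenotype matches its genotype and every non-founder's genotype is obtainable from its parents' genotypes, so the pedigree is consistent.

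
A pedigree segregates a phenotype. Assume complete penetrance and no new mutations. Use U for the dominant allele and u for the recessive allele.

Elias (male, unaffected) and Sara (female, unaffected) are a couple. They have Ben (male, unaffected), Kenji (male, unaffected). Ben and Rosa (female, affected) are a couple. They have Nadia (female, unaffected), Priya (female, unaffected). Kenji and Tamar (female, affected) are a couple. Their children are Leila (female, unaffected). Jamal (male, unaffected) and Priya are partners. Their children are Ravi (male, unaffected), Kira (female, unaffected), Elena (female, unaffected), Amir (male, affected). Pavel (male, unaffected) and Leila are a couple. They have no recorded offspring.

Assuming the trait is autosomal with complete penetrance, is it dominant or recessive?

Jamal and Priya are both unaffected yet have an affected child Amir. Under dominance, an affected child requires at least one affected parent, so the trait cannot be dominant.

recessive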